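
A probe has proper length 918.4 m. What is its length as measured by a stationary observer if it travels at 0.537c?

Proper length L₀ = 918.4 m
γ = 1/√(1 - 0.537²) = 1.18542
L = L₀/γ = 918.4/1.18542 = 774.7 m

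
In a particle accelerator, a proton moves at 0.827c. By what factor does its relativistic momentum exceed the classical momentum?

p_rel = γmv, p_class = mv
Ratio = γ = 1/√(1 - 0.827²)
= 1/√(0.316071) = 1.779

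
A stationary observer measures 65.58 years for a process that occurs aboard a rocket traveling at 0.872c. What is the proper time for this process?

Dilated time Δt = 65.58 years
γ = 1/√(1 - 0.872²) = 2.043
Δt₀ = Δt/γ = 65.58/2.043 = 32.10 years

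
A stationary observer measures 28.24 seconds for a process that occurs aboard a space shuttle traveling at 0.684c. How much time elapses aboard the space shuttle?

Dilated time Δt = 28.24 seconds
γ = 1/√(1 - 0.684²) = 1.371
Δt₀ = Δt/γ = 28.24/1.371 = 20.60 seconds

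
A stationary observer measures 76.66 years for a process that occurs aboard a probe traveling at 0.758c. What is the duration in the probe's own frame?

Dilated time Δt = 76.66 years
γ = 1/√(1 - 0.758²) = 1.5331
Δt₀ = Δt/γ = 76.66/1.5331 = 50.00 years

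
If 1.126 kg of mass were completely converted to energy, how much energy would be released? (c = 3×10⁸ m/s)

Using E = mc²:
c² = (3×10⁸)² = 9×10¹⁶ m²/s²
E = 1.126 × 9×10¹⁶ = 1.013×10¹⁷ J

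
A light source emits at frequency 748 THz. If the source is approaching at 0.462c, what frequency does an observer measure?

β = v/c = 0.462
(1+β)/(1-β) = 1.462/0.538 = 2.717
Doppler factor = √(2.717) = 1.648
f_obs = 748 × 1.648 = 1233 THz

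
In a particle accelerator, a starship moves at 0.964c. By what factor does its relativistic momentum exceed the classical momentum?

p_rel = γmv, p_class = mv
Ratio = γ = 1/√(1 - 0.964²)
= 1/√(0.070704) = 3.761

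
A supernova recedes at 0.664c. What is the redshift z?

β = 0.664
(1+β)/(1-β) = 1.664/0.336 = 4.952
√(4.952) = 2.225
z = 2.225 - 1 = 1.225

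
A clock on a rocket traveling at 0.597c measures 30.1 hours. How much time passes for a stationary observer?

Proper time Δt₀ = 30.1 hours
γ = 1/√(1 - 0.597²) = 1.2465
Δt = γΔt₀ = 1.2465 × 30.1 = 37.52 hours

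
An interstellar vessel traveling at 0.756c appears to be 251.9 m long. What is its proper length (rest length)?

Contracted length L = 251.9 m
γ = 1/√(1 - 0.756²) = 1.5277
L₀ = γL = 1.5277 × 251.9 = 384.8 m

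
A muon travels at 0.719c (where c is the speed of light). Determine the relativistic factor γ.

v/c = 0.719, so (v/c)² = 0.516961
1 - (v/c)² = 0.483039
γ = 1/√(0.483039) = 1.439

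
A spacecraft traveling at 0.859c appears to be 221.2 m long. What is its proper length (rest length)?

Contracted length L = 221.2 m
γ = 1/√(1 - 0.859²) = 1.95322
L₀ = γL = 1.95322 × 221.2 = 432.1 m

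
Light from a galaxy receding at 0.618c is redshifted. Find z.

β = 0.618
(1+β)/(1-β) = 1.618/0.382 = 4.236
√(4.236) = 2.058
z = 2.058 - 1 = 1.058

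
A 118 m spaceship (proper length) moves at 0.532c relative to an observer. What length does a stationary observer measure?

Proper length L₀ = 118 m
γ = 1/√(1 - 0.532²) = 1.181
L = L₀/γ = 118/1.181 = 99.92 m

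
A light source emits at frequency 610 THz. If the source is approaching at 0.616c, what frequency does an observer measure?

β = v/c = 0.616
(1+β)/(1-β) = 1.616/0.384 = 4.208
Doppler factor = √(4.208) = 2.051
f_obs = 610 × 2.051 = 1251 THz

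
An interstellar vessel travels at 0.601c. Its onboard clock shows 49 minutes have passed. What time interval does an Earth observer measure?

Proper time Δt₀ = 49 minutes
γ = 1/√(1 - 0.601²) = 1.2512
Δt = γΔt₀ = 1.2512 × 49 = 61.31 minutes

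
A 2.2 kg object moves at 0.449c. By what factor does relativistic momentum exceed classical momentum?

p_rel = γmv, p_class = mv
Ratio = γ = 1/√(1 - 0.449²) = 1.119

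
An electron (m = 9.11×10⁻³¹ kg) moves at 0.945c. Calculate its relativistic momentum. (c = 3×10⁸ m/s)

γ = 1/√(1 - 0.945²) = 3.0574
v = 0.945 × 3×10⁸ = 2.835×10⁸ m/s
p = γmv = 3.0574 × 9.11×10⁻³¹ × 2.835×10⁸ = 7.896×10⁻²² kg·m/s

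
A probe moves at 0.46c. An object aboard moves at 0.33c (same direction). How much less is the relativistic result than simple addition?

Classical: u' + v = 0.33 + 0.46 = 0.79c
Relativistic: u = (0.33 + 0.46)/(1 + 0.1518) = 0.79/1.1518 = 0.6859c
Difference: 0.79 - 0.6859 = 0.1041c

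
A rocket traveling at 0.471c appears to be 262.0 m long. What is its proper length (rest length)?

Contracted length L = 262.0 m
γ = 1/√(1 - 0.471²) = 1.1336
L₀ = γL = 1.1336 × 262.0 = 297.0 m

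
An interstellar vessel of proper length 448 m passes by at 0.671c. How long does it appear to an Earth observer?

Proper length L₀ = 448 m
γ = 1/√(1 - 0.671²) = 1.3487
L = L₀/γ = 448/1.3487 = 332.2 m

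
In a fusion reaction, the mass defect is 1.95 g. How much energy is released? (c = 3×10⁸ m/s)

Convert mass defect: Δm = 1.95 g = 0.00195 kg
E = Δm·c² = 0.00195 × (3×10⁸)²
= 0.00195 × 9×10¹⁶ = 1.755×10¹⁴ J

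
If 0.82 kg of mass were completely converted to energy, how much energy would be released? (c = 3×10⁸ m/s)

Using E = mc²:
c² = (3×10⁸)² = 9×10¹⁶ m²/s²
E = 0.82 × 9×10¹⁶ = 7.380×10¹⁶ J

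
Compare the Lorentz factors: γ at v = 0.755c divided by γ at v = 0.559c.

γ₁ = 1/√(1 - 0.755²) = 1.525
γ₂ = 1/√(1 - 0.559²) = 1.206
γ₁/γ₂ = 1.525/1.206 = 1.265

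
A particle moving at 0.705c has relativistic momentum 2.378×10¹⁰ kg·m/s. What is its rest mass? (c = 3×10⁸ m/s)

γ = 1/√(1 - 0.705²) = 1.410
v = 0.705 × 3×10⁸ = 2.115×10⁸ m/s
m = p/(γv) = 2.378×10¹⁰/(1.410 × 2.115×10⁸) = 79.74 kg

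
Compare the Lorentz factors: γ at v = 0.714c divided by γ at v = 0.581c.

γ₁ = 1/√(1 - 0.714²) = 1.428
γ₂ = 1/√(1 - 0.581²) = 1.229
γ₁/γ₂ = 1.428/1.229 = 1.162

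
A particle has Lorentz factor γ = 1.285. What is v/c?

From γ = 1/√(1 - v²/c²):
1/γ² = 1/1.285² = 0.6056
v²/c² = 1 - 0.6056 = 0.3944
v/c = √(0.3944) = 0.6280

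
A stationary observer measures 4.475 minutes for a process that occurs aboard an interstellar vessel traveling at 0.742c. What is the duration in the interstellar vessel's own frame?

Dilated time Δt = 4.475 minutes
γ = 1/√(1 - 0.742²) = 1.4916
Δt₀ = Δt/γ = 4.475/1.4916 = 3.000 minutes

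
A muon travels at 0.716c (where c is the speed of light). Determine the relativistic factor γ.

v/c = 0.716, so (v/c)² = 0.512656
1 - (v/c)² = 0.487344
γ = 1/√(0.487344) = 1.432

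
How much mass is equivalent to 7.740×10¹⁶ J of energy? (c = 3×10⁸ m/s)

From E = mc², we get m = E/c²
c² = (3×10⁸)² = 9×10¹⁶ m²/s²
m = 7.740×10¹⁶ / 9×10¹⁶ = 0.8600 kg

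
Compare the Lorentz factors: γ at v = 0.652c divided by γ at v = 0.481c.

γ₁ = 1/√(1 - 0.652²) = 1.319
γ₂ = 1/√(1 - 0.481²) = 1.141
γ₁/γ₂ = 1.319/1.141 = 1.156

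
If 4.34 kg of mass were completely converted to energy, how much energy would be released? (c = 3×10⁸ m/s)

Using E = mc²:
c² = (3×10⁸)² = 9×10¹⁶ m²/s²
E = 4.34 × 9×10¹⁶ = 3.906×10¹⁷ J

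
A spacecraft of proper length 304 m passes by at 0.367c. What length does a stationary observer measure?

Proper length L₀ = 304 m
γ = 1/√(1 - 0.367²) = 1.075
L = L₀/γ = 304/1.075 = 282.8 m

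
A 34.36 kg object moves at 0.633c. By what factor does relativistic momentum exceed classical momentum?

p_rel = γmv, p_class = mv
Ratio = γ = 1/√(1 - 0.633²) = 1.292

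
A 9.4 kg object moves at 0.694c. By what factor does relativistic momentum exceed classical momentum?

p_rel = γmv, p_class = mv
Ratio = γ = 1/√(1 - 0.694²) = 1.389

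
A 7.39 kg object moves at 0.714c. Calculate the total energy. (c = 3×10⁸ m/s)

γ = 1/√(1 - 0.714²) = 1.42827
mc² = 7.39 × (3×10⁸)² = 6.651×10¹⁷ J
E = γmc² = 1.42827 × 6.651×10¹⁷ = 9.499×10¹⁷ J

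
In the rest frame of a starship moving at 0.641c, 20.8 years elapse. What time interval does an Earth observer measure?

Proper time Δt₀ = 20.8 years
γ = 1/√(1 - 0.641²) = 1.303
Δt = γΔt₀ = 1.303 × 20.8 = 27.10 years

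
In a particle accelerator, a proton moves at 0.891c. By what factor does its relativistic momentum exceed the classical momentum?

p_rel = γmv, p_class = mv
Ratio = γ = 1/√(1 - 0.891²)
= 1/√(0.206119) = 2.203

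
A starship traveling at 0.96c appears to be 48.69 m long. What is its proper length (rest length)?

Contracted length L = 48.69 m
γ = 1/√(1 - 0.96²) = 3.571
L₀ = γL = 3.571 × 48.69 = 173.9 m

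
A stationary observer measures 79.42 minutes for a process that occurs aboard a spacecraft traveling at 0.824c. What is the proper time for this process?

Dilated time Δt = 79.42 minutes
γ = 1/√(1 - 0.824²) = 1.765
Δt₀ = Δt/γ = 79.42/1.765 = 45.00 minutes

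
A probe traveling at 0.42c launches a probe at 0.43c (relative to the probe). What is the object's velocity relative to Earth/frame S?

u = (u' + v)/(1 + u'v/c²)
Numerator: 0.43 + 0.42 = 0.85
Denominator: 1 + 0.1806 = 1.1806
u = 0.85/1.1806 = 0.7200c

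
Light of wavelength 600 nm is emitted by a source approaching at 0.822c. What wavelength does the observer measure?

β = 0.822
Wavelength Doppler factor = √(0.178/1.822) = √(0.097695) = 0.31256
λ_obs = 600 × 0.31256 = 187.5 nm (blueshift)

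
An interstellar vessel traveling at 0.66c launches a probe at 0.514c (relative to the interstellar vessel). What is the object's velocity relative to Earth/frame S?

u = (u' + v)/(1 + u'v/c²)
Numerator: 0.514 + 0.66 = 1.174
Denominator: 1 + 0.33924 = 1.33924
u = 1.174/1.33924 = 0.8766c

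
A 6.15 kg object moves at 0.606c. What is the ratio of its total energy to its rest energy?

E = γmc², E₀ = mc²
E/E₀ = γ = 1/√(1 - 0.606²) = 1.257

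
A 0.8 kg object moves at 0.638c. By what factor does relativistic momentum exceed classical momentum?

p_rel = γmv, p_class = mv
Ratio = γ = 1/√(1 - 0.638²) = 1.299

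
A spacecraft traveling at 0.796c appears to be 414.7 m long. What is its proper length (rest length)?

Contracted length L = 414.7 m
γ = 1/√(1 - 0.796²) = 1.652
L₀ = γL = 1.652 × 414.7 = 685.1 m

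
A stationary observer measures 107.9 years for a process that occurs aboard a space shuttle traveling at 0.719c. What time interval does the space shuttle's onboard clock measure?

Dilated time Δt = 107.9 years
γ = 1/√(1 - 0.719²) = 1.4388
Δt₀ = Δt/γ = 107.9/1.4388 = 74.99 years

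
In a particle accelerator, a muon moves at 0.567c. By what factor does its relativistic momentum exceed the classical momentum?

p_rel = γmv, p_class = mv
Ratio = γ = 1/√(1 - 0.567²)
= 1/√(0.678511) = 1.214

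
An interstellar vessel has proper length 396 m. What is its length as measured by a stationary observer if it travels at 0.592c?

Proper length L₀ = 396 m
γ = 1/√(1 - 0.592²) = 1.24079
L = L₀/γ = 396/1.24079 = 319.2 m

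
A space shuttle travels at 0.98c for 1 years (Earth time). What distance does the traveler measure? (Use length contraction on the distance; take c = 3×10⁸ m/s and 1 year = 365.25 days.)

Earth distance: d = v × t = 0.98c × 1 yr = 9.278×10¹⁵ m
γ = 5.025
d' = d/γ = 9.278×10¹⁵/5.025 = 1.846×10¹⁵ m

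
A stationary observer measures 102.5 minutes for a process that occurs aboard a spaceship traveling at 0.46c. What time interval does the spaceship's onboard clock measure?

Dilated time Δt = 102.5 minutes
γ = 1/√(1 - 0.46²) = 1.1262
Δt₀ = Δt/γ = 102.5/1.1262 = 91.01 minutes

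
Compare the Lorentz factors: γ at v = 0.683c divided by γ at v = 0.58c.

γ₁ = 1/√(1 - 0.683²) = 1.369
γ₂ = 1/√(1 - 0.58²) = 1.228
γ₁/γ₂ = 1.369/1.228 = 1.115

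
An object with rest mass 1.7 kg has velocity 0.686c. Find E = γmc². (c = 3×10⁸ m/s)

γ = 1/√(1 - 0.686²) = 1.3744
mc² = 1.7 × (3×10⁸)² = 1.530×10¹⁷ J
E = γmc² = 1.3744 × 1.530×10¹⁷ = 2.103×10¹⁷ J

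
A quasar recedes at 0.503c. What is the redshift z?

β = 0.503
(1+β)/(1-β) = 1.503/0.497 = 3.024
√(3.024) = 1.739
z = 1.739 - 1 = 0.7390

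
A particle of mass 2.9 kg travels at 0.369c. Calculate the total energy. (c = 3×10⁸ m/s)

γ = 1/√(1 - 0.369²) = 1.076
mc² = 2.9 × (3×10⁸)² = 2.610×10¹⁷ J
E = γmc² = 1.076 × 2.610×10¹⁷ = 2.808×10¹⁷ J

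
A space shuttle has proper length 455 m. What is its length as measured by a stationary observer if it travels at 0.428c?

Proper length L₀ = 455 m
γ = 1/√(1 - 0.428²) = 1.1065
L = L₀/γ = 455/1.1065 = 411.2 m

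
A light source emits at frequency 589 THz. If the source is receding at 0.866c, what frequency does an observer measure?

β = v/c = 0.866
(1-β)/(1+β) = 0.134/1.866 = 0.071811
Doppler factor = √(0.071811) = 0.26798
f_obs = 589 × 0.26798 = 157.8 THz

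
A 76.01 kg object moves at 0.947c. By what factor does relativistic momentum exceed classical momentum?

p_rel = γmv, p_class = mv
Ratio = γ = 1/√(1 - 0.947²) = 3.113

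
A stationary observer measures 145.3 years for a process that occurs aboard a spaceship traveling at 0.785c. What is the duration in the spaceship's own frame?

Dilated time Δt = 145.3 years
γ = 1/√(1 - 0.785²) = 1.6142
Δt₀ = Δt/γ = 145.3/1.6142 = 90.01 years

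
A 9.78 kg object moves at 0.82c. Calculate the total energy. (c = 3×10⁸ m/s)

γ = 1/√(1 - 0.82²) = 1.747
mc² = 9.78 × (3×10⁸)² = 8.802×10¹⁷ J
E = γmc² = 1.747 × 8.802×10¹⁷ = 1.538×10¹⁸ J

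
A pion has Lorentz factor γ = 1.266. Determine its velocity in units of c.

From γ = 1/√(1 - v²/c²):
1/γ² = 1/1.266² = 0.62393
v²/c² = 1 - 0.62393 = 0.37607
v/c = √(0.37607) = 0.6132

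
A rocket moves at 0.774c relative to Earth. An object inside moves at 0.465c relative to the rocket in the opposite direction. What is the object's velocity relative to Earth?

Object's velocity in rocket frame is u' = -0.465c
u = (u' + v)/(1 + u'v/c²) = (v - 0.465)/(1 - 0.465·v/c²)
Numerator: 0.774 - 0.465 = 0.309
Denominator: 1 - 0.35991 = 0.64009
u = 0.309/0.64009 = 0.4827c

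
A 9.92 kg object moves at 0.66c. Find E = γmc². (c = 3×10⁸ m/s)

γ = 1/√(1 - 0.66²) = 1.331
mc² = 9.92 × (3×10⁸)² = 8.928×10¹⁷ J
E = γmc² = 1.331 × 8.928×10¹⁷ = 1.188×10¹⁸ J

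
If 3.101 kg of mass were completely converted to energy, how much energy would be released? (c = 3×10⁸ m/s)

Using E = mc²:
c² = (3×10⁸)² = 9×10¹⁶ m²/s²
E = 3.101 × 9×10¹⁶ = 2.791×10¹⁷ J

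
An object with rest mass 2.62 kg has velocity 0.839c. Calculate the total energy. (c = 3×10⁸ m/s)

γ = 1/√(1 - 0.839²) = 1.838
mc² = 2.62 × (3×10⁸)² = 2.358×10¹⁷ J
E = γmc² = 1.838 × 2.358×10¹⁷ = 4.334×10¹⁷ J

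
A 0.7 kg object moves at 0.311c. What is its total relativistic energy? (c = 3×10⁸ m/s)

γ = 1/√(1 - 0.311²) = 1.0522
mc² = 0.7 × (3×10⁸)² = 6.300×10¹⁶ J
E = γmc² = 1.0522 × 6.300×10¹⁶ = 6.629×10¹⁶ J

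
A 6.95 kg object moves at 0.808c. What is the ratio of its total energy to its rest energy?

E = γmc², E₀ = mc²
E/E₀ = γ = 1/√(1 - 0.808²) = 1.697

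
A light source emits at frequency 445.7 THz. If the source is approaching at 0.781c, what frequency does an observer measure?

β = v/c = 0.781
(1+β)/(1-β) = 1.781/0.219 = 8.132
Doppler factor = √(8.132) = 2.852
f_obs = 445.7 × 2.852 = 1271 THz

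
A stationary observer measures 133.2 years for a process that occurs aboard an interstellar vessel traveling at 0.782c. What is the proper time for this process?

Dilated time Δt = 133.2 years
γ = 1/√(1 - 0.782²) = 1.6044
Δt₀ = Δt/γ = 133.2/1.6044 = 83.02 years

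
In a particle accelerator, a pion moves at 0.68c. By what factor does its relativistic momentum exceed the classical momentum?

p_rel = γmv, p_class = mv
Ratio = γ = 1/√(1 - 0.68²)
= 1/√(0.5376) = 1.364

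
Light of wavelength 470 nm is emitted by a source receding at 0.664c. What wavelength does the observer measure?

β = 0.664
Wavelength Doppler factor = √(1.664/0.336) = √(4.952) = 2.225
λ_obs = 470 × 2.225 = 1046 nm (redshift)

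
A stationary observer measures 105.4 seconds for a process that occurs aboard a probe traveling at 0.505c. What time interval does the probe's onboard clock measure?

Dilated time Δt = 105.4 seconds
γ = 1/√(1 - 0.505²) = 1.1586
Δt₀ = Δt/γ = 105.4/1.1586 = 90.97 seconds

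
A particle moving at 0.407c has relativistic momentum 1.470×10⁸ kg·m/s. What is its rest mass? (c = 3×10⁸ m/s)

γ = 1/√(1 - 0.407²) = 1.0948
v = 0.407 × 3×10⁸ = 1.221×10⁸ m/s
m = p/(γv) = 1.470×10⁸/(1.0948 × 1.221×10⁸) = 1.100 kg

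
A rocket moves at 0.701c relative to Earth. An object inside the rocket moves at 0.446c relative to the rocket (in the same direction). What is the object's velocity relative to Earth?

u = (u' + v)/(1 + u'v/c²)
Numerator: 0.446 + 0.701 = 1.147
Denominator: 1 + 0.312646 = 1.312646
u = 1.147/1.312646 = 0.8738c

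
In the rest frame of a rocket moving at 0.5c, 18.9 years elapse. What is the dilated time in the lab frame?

Proper time Δt₀ = 18.9 years
γ = 1/√(1 - 0.5²) = 1.1547
Δt = γΔt₀ = 1.1547 × 18.9 = 21.82 years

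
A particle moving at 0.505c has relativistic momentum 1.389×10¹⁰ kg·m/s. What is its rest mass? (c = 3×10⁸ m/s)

γ = 1/√(1 - 0.505²) = 1.1586
v = 0.505 × 3×10⁸ = 1.515×10⁸ m/s
m = p/(γv) = 1.389×10¹⁰/(1.1586 × 1.515×10⁸) = 79.13 kg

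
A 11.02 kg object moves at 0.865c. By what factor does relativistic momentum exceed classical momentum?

p_rel = γmv, p_class = mv
Ratio = γ = 1/√(1 - 0.865²) = 1.993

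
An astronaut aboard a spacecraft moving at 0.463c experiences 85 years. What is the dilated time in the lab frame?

Proper time Δt₀ = 85 years
γ = 1/√(1 - 0.463²) = 1.1282
Δt = γΔt₀ = 1.1282 × 85 = 95.90 years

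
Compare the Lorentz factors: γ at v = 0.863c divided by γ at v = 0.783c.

γ₁ = 1/√(1 - 0.863²) = 1.979
γ₂ = 1/√(1 - 0.783²) = 1.608
γ₁/γ₂ = 1.979/1.608 = 1.231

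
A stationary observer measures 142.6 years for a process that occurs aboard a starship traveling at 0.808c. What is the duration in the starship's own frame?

Dilated time Δt = 142.6 years
γ = 1/√(1 - 0.808²) = 1.6973
Δt₀ = Δt/γ = 142.6/1.6973 = 84.02 years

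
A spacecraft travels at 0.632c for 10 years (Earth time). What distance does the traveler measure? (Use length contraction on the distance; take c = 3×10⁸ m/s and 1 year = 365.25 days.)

Earth distance: d = v × t = 0.632c × 10 yr = 5.9833×10¹⁶ m
γ = 1.2904
d' = d/γ = 5.9833×10¹⁶/1.2904 = 4.637×10¹⁶ m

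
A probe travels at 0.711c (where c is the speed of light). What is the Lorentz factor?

v/c = 0.711, so (v/c)² = 0.505521
1 - (v/c)² = 0.494479
γ = 1/√(0.494479) = 1.422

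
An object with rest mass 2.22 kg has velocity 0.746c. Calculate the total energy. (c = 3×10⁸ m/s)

γ = 1/√(1 - 0.746²) = 1.5016
mc² = 2.22 × (3×10⁸)² = 1.998×10¹⁷ J
E = γmc² = 1.5016 × 1.998×10¹⁷ = 3.000×10¹⁷ J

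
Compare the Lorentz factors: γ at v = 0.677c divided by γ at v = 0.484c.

γ₁ = 1/√(1 - 0.677²) = 1.359
γ₂ = 1/√(1 - 0.484²) = 1.143
γ₁/γ₂ = 1.359/1.143 = 1.189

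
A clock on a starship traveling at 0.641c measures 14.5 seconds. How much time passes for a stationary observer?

Proper time Δt₀ = 14.5 seconds
γ = 1/√(1 - 0.641²) = 1.303
Δt = γΔt₀ = 1.303 × 14.5 = 18.89 seconds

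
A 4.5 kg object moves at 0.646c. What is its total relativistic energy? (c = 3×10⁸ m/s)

γ = 1/√(1 - 0.646²) = 1.310
mc² = 4.5 × (3×10⁸)² = 4.050×10¹⁷ J
E = γmc² = 1.310 × 4.050×10¹⁷ = 5.306×10¹⁷ J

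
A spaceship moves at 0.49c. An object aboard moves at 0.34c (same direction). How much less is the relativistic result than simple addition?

Classical: u' + v = 0.34 + 0.49 = 0.83c
Relativistic: u = (0.34 + 0.49)/(1 + 0.1666) = 0.83/1.1666 = 0.7115c
Difference: 0.83 - 0.7115 = 0.1185c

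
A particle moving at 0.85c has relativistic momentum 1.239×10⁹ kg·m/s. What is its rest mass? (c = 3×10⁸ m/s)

γ = 1/√(1 - 0.85²) = 1.898
v = 0.85 × 3×10⁸ = 2.550×10⁸ m/s
m = p/(γv) = 1.239×10⁹/(1.898 × 2.550×10⁸) = 2.560 kg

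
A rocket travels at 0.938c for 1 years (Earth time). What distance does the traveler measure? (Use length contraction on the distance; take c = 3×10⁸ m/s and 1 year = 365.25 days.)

Earth distance: d = v × t = 0.938c × 1 yr = 8.880×10¹⁵ m
γ = 2.885
d' = d/γ = 8.880×10¹⁵/2.885 = 3.078×10¹⁵ m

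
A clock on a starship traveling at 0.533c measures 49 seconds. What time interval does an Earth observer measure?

Proper time Δt₀ = 49 seconds
γ = 1/√(1 - 0.533²) = 1.1819
Δt = γΔt₀ = 1.1819 × 49 = 57.91 seconds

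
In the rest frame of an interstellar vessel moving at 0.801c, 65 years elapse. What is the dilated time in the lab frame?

Proper time Δt₀ = 65 years
γ = 1/√(1 - 0.801²) = 1.670
Δt = γΔt₀ = 1.670 × 65 = 108.6 years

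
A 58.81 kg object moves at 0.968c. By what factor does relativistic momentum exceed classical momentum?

p_rel = γmv, p_class = mv
Ratio = γ = 1/√(1 - 0.968²) = 3.985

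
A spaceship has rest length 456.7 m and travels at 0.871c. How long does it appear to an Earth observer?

Proper length L₀ = 456.7 m
γ = 1/√(1 - 0.871²) = 2.035
L = L₀/γ = 456.7/2.035 = 224.4 m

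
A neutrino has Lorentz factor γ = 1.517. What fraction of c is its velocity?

From γ = 1/√(1 - v²/c²):
1/γ² = 1/1.517² = 0.4345
v²/c² = 1 - 0.4345 = 0.5655
v/c = √(0.5655) = 0.7520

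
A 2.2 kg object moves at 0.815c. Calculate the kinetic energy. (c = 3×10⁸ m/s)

γ = 1/√(1 - 0.815²) = 1.7257
γ - 1 = 0.7257
KE = (γ-1)mc² = 0.7257 × 2.2 × (3×10⁸)² = 1.437×10¹⁷ J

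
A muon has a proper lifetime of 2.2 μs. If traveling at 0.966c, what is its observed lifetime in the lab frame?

Proper lifetime τ₀ = 2.2 μs
γ = 1/√(1 - 0.966²) = 3.8678
τ = γτ₀ = 3.8678 × 2.2 μs = 8.509 μs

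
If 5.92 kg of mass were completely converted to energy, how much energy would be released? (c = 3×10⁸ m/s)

Using E = mc²:
c² = (3×10⁸)² = 9×10¹⁶ m²/s²
E = 5.92 × 9×10¹⁶ = 5.328×10¹⁷ J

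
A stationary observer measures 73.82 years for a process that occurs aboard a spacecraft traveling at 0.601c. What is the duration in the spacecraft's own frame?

Dilated time Δt = 73.82 years
γ = 1/√(1 - 0.601²) = 1.2512
Δt₀ = Δt/γ = 73.82/1.2512 = 59.00 years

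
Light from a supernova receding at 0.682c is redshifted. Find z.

β = 0.682
(1+β)/(1-β) = 1.682/0.318 = 5.289
√(5.289) = 2.300
z = 2.300 - 1 = 1.300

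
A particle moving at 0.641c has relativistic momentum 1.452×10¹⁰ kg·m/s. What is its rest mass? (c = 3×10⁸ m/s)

γ = 1/√(1 - 0.641²) = 1.303
v = 0.641 × 3×10⁸ = 1.923×10⁸ m/s
m = p/(γv) = 1.452×10¹⁰/(1.303 × 1.923×10⁸) = 57.95 kg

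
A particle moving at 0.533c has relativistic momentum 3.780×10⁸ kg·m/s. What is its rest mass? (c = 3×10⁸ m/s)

γ = 1/√(1 - 0.533²) = 1.182
v = 0.533 × 3×10⁸ = 1.599×10⁸ m/s
m = p/(γv) = 3.780×10⁸/(1.182 × 1.599×10⁸) = 2.000 kg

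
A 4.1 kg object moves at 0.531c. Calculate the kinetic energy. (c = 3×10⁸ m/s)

γ = 1/√(1 - 0.531²) = 1.1801
γ - 1 = 0.1801
KE = (γ-1)mc² = 0.1801 × 4.1 × (3×10⁸)² = 6.646×10¹⁶ J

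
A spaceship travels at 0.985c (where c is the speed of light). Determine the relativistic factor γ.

v/c = 0.985, so (v/c)² = 0.970225
1 - (v/c)² = 0.029775
γ = 1/√(0.029775) = 5.795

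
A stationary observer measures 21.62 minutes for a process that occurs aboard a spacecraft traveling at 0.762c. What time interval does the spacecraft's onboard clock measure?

Dilated time Δt = 21.62 minutes
γ = 1/√(1 - 0.762²) = 1.544
Δt₀ = Δt/γ = 21.62/1.544 = 14.00 minutes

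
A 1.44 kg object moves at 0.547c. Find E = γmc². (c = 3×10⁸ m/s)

γ = 1/√(1 - 0.547²) = 1.1946
mc² = 1.44 × (3×10⁸)² = 1.296×10¹⁷ J
E = γmc² = 1.1946 × 1.296×10¹⁷ = 1.548×10¹⁷ J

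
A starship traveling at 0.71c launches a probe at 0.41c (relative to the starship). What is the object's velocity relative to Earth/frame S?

u = (u' + v)/(1 + u'v/c²)
Numerator: 0.41 + 0.71 = 1.12
Denominator: 1 + 0.2911 = 1.2911
u = 1.12/1.2911 = 0.8675c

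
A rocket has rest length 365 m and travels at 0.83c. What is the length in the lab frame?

Proper length L₀ = 365 m
γ = 1/√(1 - 0.83²) = 1.793
L = L₀/γ = 365/1.793 = 203.6 m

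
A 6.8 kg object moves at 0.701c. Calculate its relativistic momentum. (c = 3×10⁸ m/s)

γ = 1/√(1 - 0.701²) = 1.402
v = 0.701 × 3×10⁸ = 2.103×10⁸ m/s
p = γmv = 1.402 × 6.8 × 2.103×10⁸ = 2.005×10⁹ kg·m/s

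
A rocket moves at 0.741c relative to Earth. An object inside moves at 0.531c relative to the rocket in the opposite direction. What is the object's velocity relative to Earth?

Object's velocity in rocket frame is u' = -0.531c
u = (u' + v)/(1 + u'v/c²) = (v - 0.531)/(1 - 0.531·v/c²)
Numerator: 0.741 - 0.531 = 0.21
Denominator: 1 - 0.393471 = 0.606529
u = 0.21/0.606529 = 0.3462c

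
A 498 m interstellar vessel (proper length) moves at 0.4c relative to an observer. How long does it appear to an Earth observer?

Proper length L₀ = 498 m
γ = 1/√(1 - 0.4²) = 1.0911
L = L₀/γ = 498/1.0911 = 456.4 m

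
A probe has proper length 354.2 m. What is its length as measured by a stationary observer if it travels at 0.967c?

Proper length L₀ = 354.2 m
γ = 1/√(1 - 0.967²) = 3.925
L = L₀/γ = 354.2/3.925 = 90.24 m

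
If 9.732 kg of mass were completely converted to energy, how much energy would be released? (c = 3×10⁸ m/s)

Using E = mc²:
c² = (3×10⁸)² = 9×10¹⁶ m²/s²
E = 9.732 × 9×10¹⁶ = 8.759×10¹⁷ J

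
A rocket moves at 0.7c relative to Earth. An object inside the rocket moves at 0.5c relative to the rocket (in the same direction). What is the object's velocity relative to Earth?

u = (u' + v)/(1 + u'v/c²)
Numerator: 0.5 + 0.7 = 1.2
Denominator: 1 + 0.35 = 1.35
u = 1.2/1.35 = 0.8889c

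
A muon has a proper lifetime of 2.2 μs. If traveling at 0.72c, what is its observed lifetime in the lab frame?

Proper lifetime τ₀ = 2.2 μs
γ = 1/√(1 - 0.72²) = 1.441
τ = γτ₀ = 1.441 × 2.2 μs = 3.170 μs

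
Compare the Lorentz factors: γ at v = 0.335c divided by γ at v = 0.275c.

γ₁ = 1/√(1 - 0.335²) = 1.061
γ₂ = 1/√(1 - 0.275²) = 1.040
γ₁/γ₂ = 1.061/1.040 = 1.020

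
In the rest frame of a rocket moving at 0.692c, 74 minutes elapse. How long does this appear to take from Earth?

Proper time Δt₀ = 74 minutes
γ = 1/√(1 - 0.692²) = 1.385
Δt = γΔt₀ = 1.385 × 74 = 102.5 minutes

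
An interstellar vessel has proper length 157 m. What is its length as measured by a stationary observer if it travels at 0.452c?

Proper length L₀ = 157 m
γ = 1/√(1 - 0.452²) = 1.1211
L = L₀/γ = 157/1.1211 = 140.0 m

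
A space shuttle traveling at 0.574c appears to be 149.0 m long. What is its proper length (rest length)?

Contracted length L = 149.0 m
γ = 1/√(1 - 0.574²) = 1.2212
L₀ = γL = 1.2212 × 149.0 = 182.0 m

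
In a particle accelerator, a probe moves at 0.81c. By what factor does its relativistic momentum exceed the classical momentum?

p_rel = γmv, p_class = mv
Ratio = γ = 1/√(1 - 0.81²)
= 1/√(0.3439) = 1.705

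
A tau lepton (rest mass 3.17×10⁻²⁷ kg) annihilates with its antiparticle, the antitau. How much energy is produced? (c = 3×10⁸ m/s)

Both particles have the same rest mass, so total mass = 2m
E = 2m·c² = 2 × 3.17×10⁻²⁷ × (3×10⁸)²
= 2 × 3.17×10⁻²⁷ × 9×10¹⁶
= 5.706×10⁻¹⁰ J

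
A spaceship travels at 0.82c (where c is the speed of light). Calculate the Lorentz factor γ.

v/c = 0.82, so (v/c)² = 0.6724
1 - (v/c)² = 0.3276
γ = 1/√(0.3276) = 1.747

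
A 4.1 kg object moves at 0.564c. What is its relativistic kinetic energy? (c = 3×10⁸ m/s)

γ = 1/√(1 - 0.564²) = 1.21098
γ - 1 = 0.21098
KE = (γ-1)mc² = 0.21098 × 4.1 × (3×10⁸)² = 7.785×10¹⁶ J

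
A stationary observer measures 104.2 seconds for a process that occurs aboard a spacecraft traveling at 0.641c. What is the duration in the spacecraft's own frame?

Dilated time Δt = 104.2 seconds
γ = 1/√(1 - 0.641²) = 1.3029
Δt₀ = Δt/γ = 104.2/1.3029 = 79.98 seconds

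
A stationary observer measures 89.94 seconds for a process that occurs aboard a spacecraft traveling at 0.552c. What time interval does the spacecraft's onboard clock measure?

Dilated time Δt = 89.94 seconds
γ = 1/√(1 - 0.552²) = 1.19926
Δt₀ = Δt/γ = 89.94/1.19926 = 75.00 seconds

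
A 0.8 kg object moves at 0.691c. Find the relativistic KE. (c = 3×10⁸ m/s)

γ = 1/√(1 - 0.691²) = 1.383404
γ - 1 = 0.383404
KE = (γ-1)mc² = 0.383404 × 0.8 × (3×10⁸)² = 2.761×10¹⁶ J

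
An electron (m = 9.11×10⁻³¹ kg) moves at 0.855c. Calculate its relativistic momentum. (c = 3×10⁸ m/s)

γ = 1/√(1 - 0.855²) = 1.9282
v = 0.855 × 3×10⁸ = 2.565×10⁸ m/s
p = γmv = 1.9282 × 9.11×10⁻³¹ × 2.565×10⁸ = 4.506×10⁻²² kg·m/s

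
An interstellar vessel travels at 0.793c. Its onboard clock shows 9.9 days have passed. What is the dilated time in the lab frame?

Proper time Δt₀ = 9.9 days
γ = 1/√(1 - 0.793²) = 1.641
Δt = γΔt₀ = 1.641 × 9.9 = 16.25 days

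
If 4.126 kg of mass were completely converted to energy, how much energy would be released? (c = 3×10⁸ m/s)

Using E = mc²:
c² = (3×10⁸)² = 9×10¹⁶ m²/s²
E = 4.126 × 9×10¹⁶ = 3.713×10¹⁷ J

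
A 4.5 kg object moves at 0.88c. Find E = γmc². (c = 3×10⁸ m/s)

γ = 1/√(1 - 0.88²) = 2.1054
mc² = 4.5 × (3×10⁸)² = 4.050×10¹⁷ J
E = γmc² = 2.1054 × 4.050×10¹⁷ = 8.527×10¹⁷ J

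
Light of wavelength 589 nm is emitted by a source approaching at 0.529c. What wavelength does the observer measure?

β = 0.529
Wavelength Doppler factor = √(0.471/1.529) = √(0.3080) = 0.5550
λ_obs = 589 × 0.5550 = 326.9 nm (blueshift)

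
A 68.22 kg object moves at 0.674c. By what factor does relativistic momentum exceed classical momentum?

p_rel = γmv, p_class = mv
Ratio = γ = 1/√(1 - 0.674²) = 1.354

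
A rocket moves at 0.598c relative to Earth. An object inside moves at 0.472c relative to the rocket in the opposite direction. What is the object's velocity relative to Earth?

Object's velocity in rocket frame is u' = -0.472c
u = (u' + v)/(1 + u'v/c²) = (v - 0.472)/(1 - 0.472·v/c²)
Numerator: 0.598 - 0.472 = 0.126
Denominator: 1 - 0.282256 = 0.717744
u = 0.126/0.717744 = 0.1756c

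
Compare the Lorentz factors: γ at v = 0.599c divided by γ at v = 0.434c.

γ₁ = 1/√(1 - 0.599²) = 1.249
γ₂ = 1/√(1 - 0.434²) = 1.110
γ₁/γ₂ = 1.249/1.110 = 1.125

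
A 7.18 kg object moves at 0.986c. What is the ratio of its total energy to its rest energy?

E = γmc², E₀ = mc²
E/E₀ = γ = 1/√(1 - 0.986²) = 5.997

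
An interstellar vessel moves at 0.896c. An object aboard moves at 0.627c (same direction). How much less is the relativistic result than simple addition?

Classical: u' + v = 0.627 + 0.896 = 1.523c
Relativistic: u = (0.627 + 0.896)/(1 + 0.561792) = 1.523/1.561792 = 0.9752c
Difference: 1.523 - 0.9752 = 0.5478c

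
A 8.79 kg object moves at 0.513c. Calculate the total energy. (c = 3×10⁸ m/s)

γ = 1/√(1 - 0.513²) = 1.165
mc² = 8.79 × (3×10⁸)² = 7.911×10¹⁷ J
E = γmc² = 1.165 × 7.911×10¹⁷ = 9.216×10¹⁷ J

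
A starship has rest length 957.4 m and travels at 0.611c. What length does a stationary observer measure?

Proper length L₀ = 957.4 m
γ = 1/√(1 - 0.611²) = 1.2632
L = L₀/γ = 957.4/1.2632 = 757.9 m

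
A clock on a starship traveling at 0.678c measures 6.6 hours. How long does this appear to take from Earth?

Proper time Δt₀ = 6.6 hours
γ = 1/√(1 - 0.678²) = 1.3604
Δt = γΔt₀ = 1.3604 × 6.6 = 8.979 hours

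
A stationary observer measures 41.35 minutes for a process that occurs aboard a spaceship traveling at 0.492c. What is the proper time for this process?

Dilated time Δt = 41.35 minutes
γ = 1/√(1 - 0.492²) = 1.1486
Δt₀ = Δt/γ = 41.35/1.1486 = 36.00 minutes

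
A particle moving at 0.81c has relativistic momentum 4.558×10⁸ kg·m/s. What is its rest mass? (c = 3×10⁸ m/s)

γ = 1/√(1 - 0.81²) = 1.705
v = 0.81 × 3×10⁸ = 2.430×10⁸ m/s
m = p/(γv) = 4.558×10⁸/(1.705 × 2.430×10⁸) = 1.100 kg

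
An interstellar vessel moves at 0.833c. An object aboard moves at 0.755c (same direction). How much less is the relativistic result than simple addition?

Classical: u' + v = 0.755 + 0.833 = 1.588c
Relativistic: u = (0.755 + 0.833)/(1 + 0.628915) = 1.588/1.628915 = 0.9749c
Difference: 1.588 - 0.9749 = 0.6131c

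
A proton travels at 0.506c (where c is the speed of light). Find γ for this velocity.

v/c = 0.506, so (v/c)² = 0.256036
1 - (v/c)² = 0.743964
γ = 1/√(0.743964) = 1.159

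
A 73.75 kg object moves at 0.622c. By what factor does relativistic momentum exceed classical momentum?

p_rel = γmv, p_class = mv
Ratio = γ = 1/√(1 - 0.622²) = 1.277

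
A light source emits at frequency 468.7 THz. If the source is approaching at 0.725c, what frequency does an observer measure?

β = v/c = 0.725
(1+β)/(1-β) = 1.725/0.275 = 6.273
Doppler factor = √(6.273) = 2.505
f_obs = 468.7 × 2.505 = 1174 THz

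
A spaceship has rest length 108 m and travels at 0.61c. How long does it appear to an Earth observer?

Proper length L₀ = 108 m
γ = 1/√(1 - 0.61²) = 1.262
L = L₀/γ = 108/1.262 = 85.58 m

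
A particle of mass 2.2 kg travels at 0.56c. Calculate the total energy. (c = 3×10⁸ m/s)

γ = 1/√(1 - 0.56²) = 1.207
mc² = 2.2 × (3×10⁸)² = 1.980×10¹⁷ J
E = γmc² = 1.207 × 1.980×10¹⁷ = 2.390×10¹⁷ J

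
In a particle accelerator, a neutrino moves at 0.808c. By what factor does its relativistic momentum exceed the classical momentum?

p_rel = γmv, p_class = mv
Ratio = γ = 1/√(1 - 0.808²)
= 1/√(0.347136) = 1.697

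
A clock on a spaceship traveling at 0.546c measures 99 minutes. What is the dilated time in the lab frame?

Proper time Δt₀ = 99 minutes
γ = 1/√(1 - 0.546²) = 1.194
Δt = γΔt₀ = 1.194 × 99 = 118.2 minutes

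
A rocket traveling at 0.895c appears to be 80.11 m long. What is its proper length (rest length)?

Contracted length L = 80.11 m
γ = 1/√(1 - 0.895²) = 2.242
L₀ = γL = 2.242 × 80.11 = 179.6 m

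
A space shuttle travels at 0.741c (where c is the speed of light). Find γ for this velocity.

v/c = 0.741, so (v/c)² = 0.549081
1 - (v/c)² = 0.450919
γ = 1/√(0.450919) = 1.489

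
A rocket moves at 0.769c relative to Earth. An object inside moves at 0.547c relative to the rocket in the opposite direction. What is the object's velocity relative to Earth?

Object's velocity in rocket frame is u' = -0.547c
u = (u' + v)/(1 + u'v/c²) = (v - 0.547)/(1 - 0.547·v/c²)
Numerator: 0.769 - 0.547 = 0.222
Denominator: 1 - 0.420643 = 0.579357
u = 0.222/0.579357 = 0.3832c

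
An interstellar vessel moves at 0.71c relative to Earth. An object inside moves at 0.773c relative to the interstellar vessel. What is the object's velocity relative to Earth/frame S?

u = (u' + v)/(1 + u'v/c²)
Numerator: 0.773 + 0.71 = 1.483
Denominator: 1 + 0.54883 = 1.54883
u = 1.483/1.54883 = 0.9575c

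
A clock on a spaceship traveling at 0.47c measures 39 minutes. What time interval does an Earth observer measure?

Proper time Δt₀ = 39 minutes
γ = 1/√(1 - 0.47²) = 1.1329
Δt = γΔt₀ = 1.1329 × 39 = 44.18 minutes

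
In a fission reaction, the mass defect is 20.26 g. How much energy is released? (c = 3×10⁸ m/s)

Convert mass defect: Δm = 20.26 g = 0.02026 kg
E = Δm·c² = 0.02026 × (3×10⁸)²
= 0.02026 × 9×10¹⁶ = 1.823×10¹⁵ J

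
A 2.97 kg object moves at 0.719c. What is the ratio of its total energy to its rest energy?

E = γmc², E₀ = mc²
E/E₀ = γ = 1/√(1 - 0.719²) = 1.439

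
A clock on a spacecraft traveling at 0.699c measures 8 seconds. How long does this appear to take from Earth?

Proper time Δt₀ = 8 seconds
γ = 1/√(1 - 0.699²) = 1.3984
Δt = γΔt₀ = 1.3984 × 8 = 11.19 seconds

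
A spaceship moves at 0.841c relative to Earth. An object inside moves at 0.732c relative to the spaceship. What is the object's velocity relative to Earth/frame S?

u = (u' + v)/(1 + u'v/c²)
Numerator: 0.732 + 0.841 = 1.573
Denominator: 1 + 0.615612 = 1.615612
u = 1.573/1.615612 = 0.9736c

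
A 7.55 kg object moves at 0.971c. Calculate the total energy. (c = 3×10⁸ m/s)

γ = 1/√(1 - 0.971²) = 4.183
mc² = 7.55 × (3×10⁸)² = 6.795×10¹⁷ J
E = γmc² = 4.183 × 6.795×10¹⁷ = 2.842×10¹⁸ J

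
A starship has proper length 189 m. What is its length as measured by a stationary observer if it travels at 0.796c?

Proper length L₀ = 189 m
γ = 1/√(1 - 0.796²) = 1.652
L = L₀/γ = 189/1.652 = 114.4 m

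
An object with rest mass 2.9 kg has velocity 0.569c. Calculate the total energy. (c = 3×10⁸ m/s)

γ = 1/√(1 - 0.569²) = 1.216
mc² = 2.9 × (3×10⁸)² = 2.610×10¹⁷ J
E = γmc² = 1.216 × 2.610×10¹⁷ = 3.174×10¹⁷ J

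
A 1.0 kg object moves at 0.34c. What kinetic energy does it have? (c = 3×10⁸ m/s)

γ = 1/√(1 - 0.34²) = 1.063349
γ - 1 = 0.063349
KE = (γ-1)mc² = 0.063349 × 1.0 × (3×10⁸)² = 5.701×10¹⁵ J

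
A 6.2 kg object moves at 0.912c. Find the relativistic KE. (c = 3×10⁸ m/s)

γ = 1/√(1 - 0.912²) = 2.4379
γ - 1 = 1.4379
KE = (γ-1)mc² = 1.4379 × 6.2 × (3×10⁸)² = 8.023×10¹⁷ J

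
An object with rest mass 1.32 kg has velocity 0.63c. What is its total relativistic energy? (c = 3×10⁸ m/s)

γ = 1/√(1 - 0.63²) = 1.288
mc² = 1.32 × (3×10⁸)² = 1.188×10¹⁷ J
E = γmc² = 1.288 × 1.188×10¹⁷ = 1.530×10¹⁷ J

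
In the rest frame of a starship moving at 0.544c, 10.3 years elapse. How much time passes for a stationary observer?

Proper time Δt₀ = 10.3 years
γ = 1/√(1 - 0.544²) = 1.192
Δt = γΔt₀ = 1.192 × 10.3 = 12.28 years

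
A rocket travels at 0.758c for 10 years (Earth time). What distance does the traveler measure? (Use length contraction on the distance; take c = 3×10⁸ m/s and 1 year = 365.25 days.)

Earth distance: d = v × t = 0.758c × 10 yr = 7.176×10¹⁶ m
γ = 1.533
d' = d/γ = 7.176×10¹⁶/1.533 = 4.681×10¹⁶ m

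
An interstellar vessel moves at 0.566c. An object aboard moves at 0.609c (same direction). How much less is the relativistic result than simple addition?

Classical: u' + v = 0.609 + 0.566 = 1.175c
Relativistic: u = (0.609 + 0.566)/(1 + 0.344694) = 1.175/1.344694 = 0.8738c
Difference: 1.175 - 0.8738 = 0.3012c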